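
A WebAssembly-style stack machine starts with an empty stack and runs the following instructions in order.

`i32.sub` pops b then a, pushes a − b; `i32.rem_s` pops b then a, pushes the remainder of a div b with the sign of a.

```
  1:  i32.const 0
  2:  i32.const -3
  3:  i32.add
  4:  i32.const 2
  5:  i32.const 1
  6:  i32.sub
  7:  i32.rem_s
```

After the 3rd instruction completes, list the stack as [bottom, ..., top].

i32.const 0  → [0]
i32.const -3 → [0, -3]
i32.add      → [-3]

[-3]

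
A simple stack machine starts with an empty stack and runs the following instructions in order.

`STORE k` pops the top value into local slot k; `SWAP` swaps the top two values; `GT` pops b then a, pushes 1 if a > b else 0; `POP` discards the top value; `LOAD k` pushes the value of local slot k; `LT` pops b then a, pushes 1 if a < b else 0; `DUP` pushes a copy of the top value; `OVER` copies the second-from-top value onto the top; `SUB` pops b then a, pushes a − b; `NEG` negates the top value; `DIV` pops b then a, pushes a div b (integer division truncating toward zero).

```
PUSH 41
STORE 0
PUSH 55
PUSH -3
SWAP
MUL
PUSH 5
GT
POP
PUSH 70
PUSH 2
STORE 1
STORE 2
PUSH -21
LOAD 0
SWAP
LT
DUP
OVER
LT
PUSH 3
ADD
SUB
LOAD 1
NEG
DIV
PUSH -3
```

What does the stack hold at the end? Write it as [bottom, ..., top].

PUSH 41  -> 41
STORE 0  -> (empty)
PUSH 55  -> 55
PUSH -3  -> 55 -3
SWAP     -> -3 55
MUL      -> -165
PUSH 5   -> -165 5
GT       -> 0
POP      -> (empty)
PUSH 70  -> 70
PUSH 2   -> 70 2
STORE 1  -> 70
STORE 2  -> (empty)
PUSH -21 -> -21
LOAD 0   -> -21 41
SWAP     -> 41 -21
LT       -> 0
DUP      -> 0 0
OVER     -> 0 0 0
LT       -> 0 0
PUSH 3   -> 0 0 3
ADD      -> 0 3
SUB      -> -3
LOAD 1   -> -3 2
NEG      -> -3 -2
DIV      -> 1
PUSH -3  -> 1 -3

[1, -3]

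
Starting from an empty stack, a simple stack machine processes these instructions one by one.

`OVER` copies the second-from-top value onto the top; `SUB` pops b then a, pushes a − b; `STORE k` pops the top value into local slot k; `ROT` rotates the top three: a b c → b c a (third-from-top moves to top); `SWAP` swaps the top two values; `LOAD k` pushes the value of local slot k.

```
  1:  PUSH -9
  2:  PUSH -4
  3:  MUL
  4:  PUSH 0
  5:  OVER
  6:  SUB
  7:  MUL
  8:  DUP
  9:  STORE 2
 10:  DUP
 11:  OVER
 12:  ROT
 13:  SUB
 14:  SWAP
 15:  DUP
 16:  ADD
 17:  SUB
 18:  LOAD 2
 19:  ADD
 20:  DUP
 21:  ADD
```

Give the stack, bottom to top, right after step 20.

[1296, 1296]

PUSH -9  -9
PUSH -4  -9 -4
MUL      36
PUSH 0   36 0
OVER     36 0 36
SUB      36 -36
MUL      -1296
DUP      -1296 -1296
STORE 2  -1296
DUP      -1296 -1296
OVER     -1296 -1296 -1296
ROT      -1296 -1296 -1296
SUB      -1296 0
SWAP     0 -1296
DUP      0 -1296 -1296
ADD      0 -2592
SUB      2592
LOAD 2   2592 -1296
ADD      1296
DUP      1296 1296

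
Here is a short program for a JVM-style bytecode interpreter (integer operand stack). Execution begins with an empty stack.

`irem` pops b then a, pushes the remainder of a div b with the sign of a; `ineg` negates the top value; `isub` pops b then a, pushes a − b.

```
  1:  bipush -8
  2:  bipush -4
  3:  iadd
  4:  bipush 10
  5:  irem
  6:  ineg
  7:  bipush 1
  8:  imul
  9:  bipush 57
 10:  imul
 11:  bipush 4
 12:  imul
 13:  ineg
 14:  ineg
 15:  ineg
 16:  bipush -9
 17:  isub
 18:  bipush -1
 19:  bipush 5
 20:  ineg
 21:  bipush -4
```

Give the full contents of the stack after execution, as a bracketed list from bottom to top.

bipush -8 : -8
bipush -4 : -8 -4
iadd      : -12
bipush 10 : -12 10
irem      : -2
ineg      : 2
bipush 1  : 2 1
imul      : 2
bipush 57 : 2 57
imul      : 114
bipush 4  : 114 4
imul      : 456
ineg      : -456
ineg      : 456
ineg      : -456
bipush -9 : -456 -9
isub      : -447
bipush -1 : -447 -1
bipush 5  : -447 -1 5
ineg      : -447 -1 -5
bipush -4 : -447 -1 -5 -4

[-447, -1, -5, -4]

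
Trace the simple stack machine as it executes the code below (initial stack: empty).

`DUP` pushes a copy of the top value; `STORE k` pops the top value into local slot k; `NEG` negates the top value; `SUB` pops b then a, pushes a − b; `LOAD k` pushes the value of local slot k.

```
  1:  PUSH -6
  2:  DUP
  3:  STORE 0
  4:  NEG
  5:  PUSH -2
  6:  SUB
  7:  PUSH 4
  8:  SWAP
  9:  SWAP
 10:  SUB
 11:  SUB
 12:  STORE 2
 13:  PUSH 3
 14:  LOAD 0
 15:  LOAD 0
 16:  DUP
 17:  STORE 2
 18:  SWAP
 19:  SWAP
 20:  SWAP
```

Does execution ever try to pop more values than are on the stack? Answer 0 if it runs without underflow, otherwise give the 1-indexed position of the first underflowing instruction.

PUSH -6 → -6
DUP     → -6 -6
STORE 0 → -6
NEG     → 6
PUSH -2 → 6 -2
SUB     → 8
PUSH 4  → 8 4
SWAP    → 4 8
SWAP    → 8 4
SUB     → 4
SUB  — needs 2 operands, stack has 1 → underflow

11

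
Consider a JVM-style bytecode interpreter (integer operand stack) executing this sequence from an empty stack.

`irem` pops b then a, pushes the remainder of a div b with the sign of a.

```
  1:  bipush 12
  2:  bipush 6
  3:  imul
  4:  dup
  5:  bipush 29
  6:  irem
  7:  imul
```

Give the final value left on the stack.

bipush 12 -> [12]
bipush 6  -> [12, 6]
imul      -> [72]
dup       -> [72, 72]
bipush 29 -> [72, 72, 29]
irem      -> [72, 14]
imul      -> [1008]

1008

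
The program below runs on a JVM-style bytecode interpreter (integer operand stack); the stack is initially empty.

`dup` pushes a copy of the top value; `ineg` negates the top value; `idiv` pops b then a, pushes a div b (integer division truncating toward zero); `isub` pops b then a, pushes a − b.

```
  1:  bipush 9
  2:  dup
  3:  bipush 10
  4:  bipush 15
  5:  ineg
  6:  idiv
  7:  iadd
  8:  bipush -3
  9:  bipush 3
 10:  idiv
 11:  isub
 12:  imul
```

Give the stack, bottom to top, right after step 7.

[9, 9]

bipush 9  -> 9
dup       -> 9 9
bipush 10 -> 9 9 10
bipush 15 -> 9 9 10 15
ineg      -> 9 9 10 -15
idiv      -> 9 9 0
iadd      -> 9 9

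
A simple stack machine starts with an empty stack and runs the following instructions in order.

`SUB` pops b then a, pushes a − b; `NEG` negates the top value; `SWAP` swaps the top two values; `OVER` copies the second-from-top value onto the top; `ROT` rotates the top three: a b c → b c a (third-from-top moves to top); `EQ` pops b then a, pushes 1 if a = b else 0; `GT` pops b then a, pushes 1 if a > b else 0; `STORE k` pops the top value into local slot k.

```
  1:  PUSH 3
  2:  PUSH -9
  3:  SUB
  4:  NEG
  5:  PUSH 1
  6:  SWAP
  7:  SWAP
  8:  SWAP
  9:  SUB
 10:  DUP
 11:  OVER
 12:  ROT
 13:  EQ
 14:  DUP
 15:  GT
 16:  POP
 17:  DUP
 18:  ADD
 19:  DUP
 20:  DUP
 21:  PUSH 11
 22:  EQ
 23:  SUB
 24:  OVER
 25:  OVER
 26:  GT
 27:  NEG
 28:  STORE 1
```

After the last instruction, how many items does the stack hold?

2

PUSH 3   3
PUSH -9  3 -9
SUB      12
NEG      -12
PUSH 1   -12 1
SWAP     1 -12
SWAP     -12 1
SWAP     1 -12
SUB      13
DUP      13 13
OVER     13 13 13
ROT      13 13 13
EQ       13 1
DUP      13 1 1
GT       13 0
POP      13
DUP      13 13
ADD      26
DUP      26 26
DUP      26 26 26
PUSH 11  26 26 26 11
EQ       26 26 0
SUB      26 26
OVER     26 26 26
OVER     26 26 26 26
GT       26 26 0
NEG      26 26 0
STORE 1  26 26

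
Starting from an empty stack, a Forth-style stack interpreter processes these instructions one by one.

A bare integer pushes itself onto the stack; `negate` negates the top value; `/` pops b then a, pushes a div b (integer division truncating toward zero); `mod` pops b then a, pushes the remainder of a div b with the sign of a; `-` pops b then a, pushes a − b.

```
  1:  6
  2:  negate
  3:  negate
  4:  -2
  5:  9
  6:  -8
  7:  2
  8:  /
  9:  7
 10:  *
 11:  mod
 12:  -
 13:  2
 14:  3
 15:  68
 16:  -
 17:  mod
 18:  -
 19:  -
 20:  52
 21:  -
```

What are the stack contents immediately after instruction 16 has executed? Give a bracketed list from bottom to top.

[6, -11, 2, -65]

6      : 6
negate : -6
negate : 6
-2     : 6 -2
9      : 6 -2 9
-8     : 6 -2 9 -8
2      : 6 -2 9 -8 2
/      : 6 -2 9 -4
7      : 6 -2 9 -4 7
*      : 6 -2 9 -28
mod    : 6 -2 9
-      : 6 -11
2      : 6 -11 2
3      : 6 -11 2 3
68     : 6 -11 2 3 68
-      : 6 -11 2 -65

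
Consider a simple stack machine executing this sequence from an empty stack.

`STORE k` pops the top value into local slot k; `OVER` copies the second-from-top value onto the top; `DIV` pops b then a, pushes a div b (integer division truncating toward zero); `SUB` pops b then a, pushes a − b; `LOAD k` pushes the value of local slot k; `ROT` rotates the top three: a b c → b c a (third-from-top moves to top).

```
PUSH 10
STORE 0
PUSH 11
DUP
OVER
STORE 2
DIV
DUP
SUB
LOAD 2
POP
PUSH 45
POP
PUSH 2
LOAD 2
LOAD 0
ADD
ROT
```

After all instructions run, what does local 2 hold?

11

PUSH 10 : 10
STORE 0 : (empty)
PUSH 11 : 11
DUP     : 11 11
OVER    : 11 11 11
STORE 2 : 11 11
DIV     : 1
DUP     : 1 1
SUB     : 0
LOAD 2  : 0 11
POP     : 0
PUSH 45 : 0 45
POP     : 0
PUSH 2  : 0 2
LOAD 2  : 0 2 11
LOAD 0  : 0 2 11 10
ADD     : 0 2 21
ROT     : 2 21 0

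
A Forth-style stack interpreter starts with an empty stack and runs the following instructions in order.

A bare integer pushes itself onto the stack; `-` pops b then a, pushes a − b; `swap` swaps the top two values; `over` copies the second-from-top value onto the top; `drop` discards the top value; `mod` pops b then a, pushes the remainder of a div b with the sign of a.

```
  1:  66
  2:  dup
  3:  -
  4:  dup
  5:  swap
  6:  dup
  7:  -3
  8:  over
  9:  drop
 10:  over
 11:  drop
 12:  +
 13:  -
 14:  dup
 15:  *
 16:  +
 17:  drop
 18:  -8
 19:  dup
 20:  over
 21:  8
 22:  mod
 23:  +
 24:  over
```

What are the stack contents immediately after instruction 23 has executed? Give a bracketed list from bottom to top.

66   → [66]
dup  → [66, 66]
-    → [0]
dup  → [0, 0]
swap → [0, 0]
dup  → [0, 0, 0]
-3   → [0, 0, 0, -3]
over → [0, 0, 0, -3, 0]
drop → [0, 0, 0, -3]
over → [0, 0, 0, -3, 0]
drop → [0, 0, 0, -3]
+    → [0, 0, -3]
-    → [0, 3]
dup  → [0, 3, 3]
*    → [0, 9]
+    → [9]
drop → []
-8   → [-8]
dup  → [-8, -8]
over → [-8, -8, -8]
8    → [-8, -8, -8, 8]
mod  → [-8, -8, 0]
+    → [-8, -8]

[-8, -8]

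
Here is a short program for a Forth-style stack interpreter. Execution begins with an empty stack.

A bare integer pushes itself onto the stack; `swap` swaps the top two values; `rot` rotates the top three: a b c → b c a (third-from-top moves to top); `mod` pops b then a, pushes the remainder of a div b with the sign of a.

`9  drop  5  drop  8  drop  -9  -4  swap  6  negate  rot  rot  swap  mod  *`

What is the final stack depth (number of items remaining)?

1

9      -> 9
drop   -> (empty)
5      -> 5
drop   -> (empty)
8      -> 8
drop   -> (empty)
-9     -> -9
-4     -> -9 -4
swap   -> -4 -9
6      -> -4 -9 6
negate -> -4 -9 -6
rot    -> -9 -6 -4
rot    -> -6 -4 -9
swap   -> -6 -9 -4
mod    -> -6 -1
*      -> 6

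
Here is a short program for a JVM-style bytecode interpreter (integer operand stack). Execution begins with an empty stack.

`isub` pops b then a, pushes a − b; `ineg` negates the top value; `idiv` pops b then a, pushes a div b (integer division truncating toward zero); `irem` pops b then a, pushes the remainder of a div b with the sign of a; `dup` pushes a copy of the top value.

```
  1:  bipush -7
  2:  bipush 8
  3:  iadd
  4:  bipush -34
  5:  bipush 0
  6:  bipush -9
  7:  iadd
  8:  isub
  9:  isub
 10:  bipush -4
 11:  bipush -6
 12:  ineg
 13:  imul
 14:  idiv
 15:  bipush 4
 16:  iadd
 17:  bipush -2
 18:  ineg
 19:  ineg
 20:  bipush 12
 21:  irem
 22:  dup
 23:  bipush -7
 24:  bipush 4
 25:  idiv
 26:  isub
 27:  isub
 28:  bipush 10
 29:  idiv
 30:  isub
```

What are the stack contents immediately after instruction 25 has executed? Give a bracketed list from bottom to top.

bipush -7   -7
bipush 8    -7 8
iadd        1
bipush -34  1 -34
bipush 0    1 -34 0
bipush -9   1 -34 0 -9
iadd        1 -34 -9
isub        1 -25
isub        26
bipush -4   26 -4
bipush -6   26 -4 -6
ineg        26 -4 6
imul        26 -24
idiv        -1
bipush 4    -1 4
iadd        3
bipush -2   3 -2
ineg        3 2
ineg        3 -2
bipush 12   3 -2 12
irem        3 -2
dup         3 -2 -2
bipush -7   3 -2 -2 -7
bipush 4    3 -2 -2 -7 4
idiv        3 -2 -2 -1

[3, -2, -2, -1]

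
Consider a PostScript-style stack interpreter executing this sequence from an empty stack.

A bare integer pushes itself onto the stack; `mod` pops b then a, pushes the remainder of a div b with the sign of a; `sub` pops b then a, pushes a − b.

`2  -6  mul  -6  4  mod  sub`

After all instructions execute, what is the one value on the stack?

-10

2   : [2]
-6  : [2, -6]
mul : [-12]
-6  : [-12, -6]
4   : [-12, -6, 4]
mod : [-12, -2]
sub : [-10]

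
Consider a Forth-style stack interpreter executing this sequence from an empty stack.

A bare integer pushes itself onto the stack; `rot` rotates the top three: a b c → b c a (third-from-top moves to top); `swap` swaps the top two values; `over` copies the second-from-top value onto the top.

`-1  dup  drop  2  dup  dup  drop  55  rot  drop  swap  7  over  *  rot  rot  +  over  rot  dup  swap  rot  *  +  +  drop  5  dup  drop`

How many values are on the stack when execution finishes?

2

-1   → -1
dup  → -1 -1
drop → -1
2    → -1 2
dup  → -1 2 2
dup  → -1 2 2 2
drop → -1 2 2
55   → -1 2 2 55
rot  → -1 2 55 2
drop → -1 2 55
swap → -1 55 2
7    → -1 55 2 7
over → -1 55 2 7 2
*    → -1 55 2 14
rot  → -1 2 14 55
rot  → -1 14 55 2
+    → -1 14 57
over → -1 14 57 14
rot  → -1 57 14 14
dup  → -1 57 14 14 14
swap → -1 57 14 14 14
rot  → -1 57 14 14 14
*    → -1 57 14 196
+    → -1 57 210
+    → -1 267
drop → -1
5    → -1 5
dup  → -1 5 5
drop → -1 5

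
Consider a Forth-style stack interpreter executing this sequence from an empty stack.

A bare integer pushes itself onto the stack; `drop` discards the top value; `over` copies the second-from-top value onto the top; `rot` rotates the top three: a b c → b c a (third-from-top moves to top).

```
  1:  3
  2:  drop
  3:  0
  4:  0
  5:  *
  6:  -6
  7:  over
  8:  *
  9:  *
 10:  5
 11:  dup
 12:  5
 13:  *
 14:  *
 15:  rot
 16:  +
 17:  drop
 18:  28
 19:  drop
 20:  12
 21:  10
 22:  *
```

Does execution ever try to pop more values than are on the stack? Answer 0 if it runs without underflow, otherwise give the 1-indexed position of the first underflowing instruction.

15

3    → 3
drop → (empty)
0    → 0
0    → 0 0
*    → 0
-6   → 0 -6
over → 0 -6 0
*    → 0 0
*    → 0
5    → 0 5
dup  → 0 5 5
5    → 0 5 5 5
*    → 0 5 25
*    → 0 125
rot  — needs 3 operands, stack has 2 → underflow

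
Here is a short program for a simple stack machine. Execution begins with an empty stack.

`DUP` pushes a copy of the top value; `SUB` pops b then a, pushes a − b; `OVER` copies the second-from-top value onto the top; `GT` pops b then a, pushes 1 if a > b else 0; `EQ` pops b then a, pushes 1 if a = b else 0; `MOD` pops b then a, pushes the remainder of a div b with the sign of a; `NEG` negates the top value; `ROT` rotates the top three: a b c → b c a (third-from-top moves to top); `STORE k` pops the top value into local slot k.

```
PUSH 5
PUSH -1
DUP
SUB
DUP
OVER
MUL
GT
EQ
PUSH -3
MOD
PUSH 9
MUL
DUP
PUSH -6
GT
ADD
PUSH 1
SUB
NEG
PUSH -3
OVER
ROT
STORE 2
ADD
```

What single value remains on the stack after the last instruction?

-3

PUSH 5   [5]
PUSH -1  [5, -1]
DUP      [5, -1, -1]
SUB      [5, 0]
DUP      [5, 0, 0]
OVER     [5, 0, 0, 0]
MUL      [5, 0, 0]
GT       [5, 0]
EQ       [0]
PUSH -3  [0, -3]
MOD      [0]
PUSH 9   [0, 9]
MUL      [0]
DUP      [0, 0]
PUSH -6  [0, 0, -6]
GT       [0, 1]
ADD      [1]
PUSH 1   [1, 1]
SUB      [0]
NEG      [0]
PUSH -3  [0, -3]
OVER     [0, -3, 0]
ROT      [-3, 0, 0]
STORE 2  [-3, 0]
ADD      [-3]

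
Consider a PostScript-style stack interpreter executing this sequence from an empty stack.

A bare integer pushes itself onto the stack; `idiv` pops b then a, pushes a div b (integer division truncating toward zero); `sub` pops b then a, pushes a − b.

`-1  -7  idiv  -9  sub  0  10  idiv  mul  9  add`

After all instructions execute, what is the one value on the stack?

-1   -> [-1]
-7   -> [-1, -7]
idiv -> [0]
-9   -> [0, -9]
sub  -> [9]
0    -> [9, 0]
10   -> [9, 0, 10]
idiv -> [9, 0]
mul  -> [0]
9    -> [0, 9]
add  -> [9]

9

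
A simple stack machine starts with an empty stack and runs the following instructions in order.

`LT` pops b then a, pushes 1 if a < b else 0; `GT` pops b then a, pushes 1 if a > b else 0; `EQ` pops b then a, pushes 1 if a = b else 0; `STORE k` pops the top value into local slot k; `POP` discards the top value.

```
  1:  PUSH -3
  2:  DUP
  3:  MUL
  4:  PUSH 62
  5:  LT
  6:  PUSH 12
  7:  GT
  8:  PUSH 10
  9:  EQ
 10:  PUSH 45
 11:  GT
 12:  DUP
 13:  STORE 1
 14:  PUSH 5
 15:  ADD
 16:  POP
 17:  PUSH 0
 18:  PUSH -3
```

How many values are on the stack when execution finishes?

2

PUSH -3 -> [-3]
DUP     -> [-3, -3]
MUL     -> [9]
PUSH 62 -> [9, 62]
LT      -> [1]
PUSH 12 -> [1, 12]
GT      -> [0]
PUSH 10 -> [0, 10]
EQ      -> [0]
PUSH 45 -> [0, 45]
GT      -> [0]
DUP     -> [0, 0]
STORE 1 -> [0]
PUSH 5  -> [0, 5]
ADD     -> [5]
POP     -> []
PUSH 0  -> [0]
PUSH -3 -> [0, -3]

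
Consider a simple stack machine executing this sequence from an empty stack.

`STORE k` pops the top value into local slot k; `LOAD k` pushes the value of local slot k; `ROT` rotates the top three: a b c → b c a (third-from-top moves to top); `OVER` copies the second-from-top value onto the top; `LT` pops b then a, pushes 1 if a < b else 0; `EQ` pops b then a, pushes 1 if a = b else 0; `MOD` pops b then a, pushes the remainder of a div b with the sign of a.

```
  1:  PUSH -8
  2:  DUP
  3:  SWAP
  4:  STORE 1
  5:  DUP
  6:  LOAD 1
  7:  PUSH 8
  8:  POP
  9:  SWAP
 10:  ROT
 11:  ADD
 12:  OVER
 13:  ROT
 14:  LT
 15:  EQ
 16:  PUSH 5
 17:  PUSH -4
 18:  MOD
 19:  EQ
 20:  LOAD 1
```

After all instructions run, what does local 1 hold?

-8

PUSH -8  [-8]
DUP      [-8, -8]
SWAP     [-8, -8]
STORE 1  [-8]
DUP      [-8, -8]
LOAD 1   [-8, -8, -8]
PUSH 8   [-8, -8, -8, 8]
POP      [-8, -8, -8]
SWAP     [-8, -8, -8]
ROT      [-8, -8, -8]
ADD      [-8, -16]
OVER     [-8, -16, -8]
ROT      [-16, -8, -8]
LT       [-16, 0]
EQ       [0]
PUSH 5   [0, 5]
PUSH -4  [0, 5, -4]
MOD      [0, 1]
EQ       [0]
LOAD 1   [0, -8]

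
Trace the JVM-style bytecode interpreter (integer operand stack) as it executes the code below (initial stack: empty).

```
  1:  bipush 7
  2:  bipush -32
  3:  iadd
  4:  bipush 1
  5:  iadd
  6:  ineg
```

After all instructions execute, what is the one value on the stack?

24

bipush 7    [7]
bipush -32  [7, -32]
iadd        [-25]
bipush 1    [-25, 1]
iadd        [-24]
ineg        [24]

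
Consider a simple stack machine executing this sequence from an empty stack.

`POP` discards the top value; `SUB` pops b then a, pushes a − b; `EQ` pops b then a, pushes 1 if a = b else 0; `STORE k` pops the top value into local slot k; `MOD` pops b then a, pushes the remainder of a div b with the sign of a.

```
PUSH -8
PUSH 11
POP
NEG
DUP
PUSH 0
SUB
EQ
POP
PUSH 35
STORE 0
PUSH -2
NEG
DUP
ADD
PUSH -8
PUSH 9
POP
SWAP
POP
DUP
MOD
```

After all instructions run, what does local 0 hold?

PUSH -8  -8
PUSH 11  -8 11
POP      -8
NEG      8
DUP      8 8
PUSH 0   8 8 0
SUB      8 8
EQ       1
POP      (empty)
PUSH 35  35
STORE 0  (empty)
PUSH -2  -2
NEG      2
DUP      2 2
ADD      4
PUSH -8  4 -8
PUSH 9   4 -8 9
POP      4 -8
SWAP     -8 4
POP      -8
DUP      -8 -8
MOD      0

35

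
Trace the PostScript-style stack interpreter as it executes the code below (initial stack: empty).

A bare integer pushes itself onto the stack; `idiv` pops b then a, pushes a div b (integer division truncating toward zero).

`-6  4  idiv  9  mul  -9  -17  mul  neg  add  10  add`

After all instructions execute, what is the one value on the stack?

-6    [-6]
4     [-6, 4]
idiv  [-1]
9     [-1, 9]
mul   [-9]
-9    [-9, -9]
-17   [-9, -9, -17]
mul   [-9, 153]
neg   [-9, -153]
add   [-162]
10    [-162, 10]
add   [-152]

-152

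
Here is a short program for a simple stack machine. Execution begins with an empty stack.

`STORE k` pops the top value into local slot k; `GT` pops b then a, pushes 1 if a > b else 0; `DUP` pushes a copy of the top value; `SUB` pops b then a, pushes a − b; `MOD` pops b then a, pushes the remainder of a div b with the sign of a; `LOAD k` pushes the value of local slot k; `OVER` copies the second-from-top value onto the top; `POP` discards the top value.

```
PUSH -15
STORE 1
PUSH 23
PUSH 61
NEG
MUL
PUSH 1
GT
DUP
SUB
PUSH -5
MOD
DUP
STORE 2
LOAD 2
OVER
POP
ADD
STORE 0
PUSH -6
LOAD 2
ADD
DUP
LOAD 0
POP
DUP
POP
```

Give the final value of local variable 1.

PUSH -15 -> -15
STORE 1  -> (empty)
PUSH 23  -> 23
PUSH 61  -> 23 61
NEG      -> 23 -61
MUL      -> -1403
PUSH 1   -> -1403 1
GT       -> 0
DUP      -> 0 0
SUB      -> 0
PUSH -5  -> 0 -5
MOD      -> 0
DUP      -> 0 0
STORE 2  -> 0
LOAD 2   -> 0 0
OVER     -> 0 0 0
POP      -> 0 0
ADD      -> 0
STORE 0  -> (empty)
PUSH -6  -> -6
LOAD 2   -> -6 0
ADD      -> -6
DUP      -> -6 -6
LOAD 0   -> -6 -6 0
POP      -> -6 -6
DUP      -> -6 -6 -6
POP      -> -6 -6

-15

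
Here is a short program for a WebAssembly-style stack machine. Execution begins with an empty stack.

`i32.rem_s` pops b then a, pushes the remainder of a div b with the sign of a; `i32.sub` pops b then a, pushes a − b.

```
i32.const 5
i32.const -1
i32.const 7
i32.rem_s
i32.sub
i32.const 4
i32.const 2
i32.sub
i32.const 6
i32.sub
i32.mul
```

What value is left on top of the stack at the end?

i32.const 5  -> 5
i32.const -1 -> 5 -1
i32.const 7  -> 5 -1 7
i32.rem_s    -> 5 -1
i32.sub      -> 6
i32.const 4  -> 6 4
i32.const 2  -> 6 4 2
i32.sub      -> 6 2
i32.const 6  -> 6 2 6
i32.sub      -> 6 -4
i32.mul      -> -24

-24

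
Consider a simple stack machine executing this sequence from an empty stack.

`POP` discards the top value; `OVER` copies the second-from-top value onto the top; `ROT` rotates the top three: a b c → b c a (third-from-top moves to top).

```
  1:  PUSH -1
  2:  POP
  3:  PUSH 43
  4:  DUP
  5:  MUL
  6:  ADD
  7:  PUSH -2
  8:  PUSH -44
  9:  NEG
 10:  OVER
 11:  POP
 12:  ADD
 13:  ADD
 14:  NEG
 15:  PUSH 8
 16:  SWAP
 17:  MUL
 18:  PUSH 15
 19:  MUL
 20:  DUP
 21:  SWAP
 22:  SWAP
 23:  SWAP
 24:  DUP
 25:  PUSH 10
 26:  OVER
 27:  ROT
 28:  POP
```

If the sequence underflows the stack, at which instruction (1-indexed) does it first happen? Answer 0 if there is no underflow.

6

PUSH -1 → -1
POP     → (empty)
PUSH 43 → 43
DUP     → 43 43
MUL     → 1849
ADD  — needs 2 operands, stack has 1 → underflow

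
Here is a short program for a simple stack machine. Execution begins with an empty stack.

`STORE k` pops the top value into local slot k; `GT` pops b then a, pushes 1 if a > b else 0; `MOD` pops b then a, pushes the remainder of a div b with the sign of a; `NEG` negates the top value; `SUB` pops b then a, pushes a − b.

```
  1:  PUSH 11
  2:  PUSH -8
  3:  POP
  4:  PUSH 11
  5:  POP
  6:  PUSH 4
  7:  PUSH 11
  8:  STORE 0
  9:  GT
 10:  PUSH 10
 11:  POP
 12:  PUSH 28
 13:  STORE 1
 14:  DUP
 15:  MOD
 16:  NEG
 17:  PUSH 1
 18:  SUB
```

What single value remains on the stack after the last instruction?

-1

PUSH 11 -> [11]
PUSH -8 -> [11, -8]
POP     -> [11]
PUSH 11 -> [11, 11]
POP     -> [11]
PUSH 4  -> [11, 4]
PUSH 11 -> [11, 4, 11]
STORE 0 -> [11, 4]
GT      -> [1]
PUSH 10 -> [1, 10]
POP     -> [1]
PUSH 28 -> [1, 28]
STORE 1 -> [1]
DUP     -> [1, 1]
MOD     -> [0]
NEG     -> [0]
PUSH 1  -> [0, 1]
SUB     -> [-1]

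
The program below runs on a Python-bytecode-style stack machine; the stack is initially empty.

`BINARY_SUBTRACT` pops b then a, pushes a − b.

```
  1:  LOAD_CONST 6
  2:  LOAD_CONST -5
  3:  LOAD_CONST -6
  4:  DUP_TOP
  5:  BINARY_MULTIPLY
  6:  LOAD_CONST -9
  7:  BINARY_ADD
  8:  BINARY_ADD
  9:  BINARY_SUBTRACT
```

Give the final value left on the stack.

-16

LOAD_CONST 6     [6]
LOAD_CONST -5    [6, -5]
LOAD_CONST -6    [6, -5, -6]
DUP_TOP          [6, -5, -6, -6]
BINARY_MULTIPLY  [6, -5, 36]
LOAD_CONST -9    [6, -5, 36, -9]
BINARY_ADD       [6, -5, 27]
BINARY_ADD       [6, 22]
BINARY_SUBTRACT  [-16]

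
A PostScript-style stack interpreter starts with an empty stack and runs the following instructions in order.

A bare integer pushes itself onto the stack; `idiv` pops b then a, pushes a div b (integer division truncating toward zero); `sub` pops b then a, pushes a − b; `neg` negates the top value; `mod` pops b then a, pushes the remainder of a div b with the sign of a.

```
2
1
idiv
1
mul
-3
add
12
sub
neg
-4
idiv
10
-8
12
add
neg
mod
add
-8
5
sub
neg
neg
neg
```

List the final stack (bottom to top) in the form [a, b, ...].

2    -> [2]
1    -> [2, 1]
idiv -> [2]
1    -> [2, 1]
mul  -> [2]
-3   -> [2, -3]
add  -> [-1]
12   -> [-1, 12]
sub  -> [-13]
neg  -> [13]
-4   -> [13, -4]
idiv -> [-3]
10   -> [-3, 10]
-8   -> [-3, 10, -8]
12   -> [-3, 10, -8, 12]
add  -> [-3, 10, 4]
neg  -> [-3, 10, -4]
mod  -> [-3, 2]
add  -> [-1]
-8   -> [-1, -8]
5    -> [-1, -8, 5]
sub  -> [-1, -13]
neg  -> [-1, 13]
neg  -> [-1, -13]
neg  -> [-1, 13]

[-1, 13]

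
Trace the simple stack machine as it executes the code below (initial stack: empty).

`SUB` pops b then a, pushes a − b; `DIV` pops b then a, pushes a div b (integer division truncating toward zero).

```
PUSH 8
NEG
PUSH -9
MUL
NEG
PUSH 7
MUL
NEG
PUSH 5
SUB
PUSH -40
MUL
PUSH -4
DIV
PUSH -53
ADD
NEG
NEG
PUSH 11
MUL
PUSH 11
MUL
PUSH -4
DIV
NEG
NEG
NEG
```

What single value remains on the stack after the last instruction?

149344

PUSH 8    [8]
NEG       [-8]
PUSH -9   [-8, -9]
MUL       [72]
NEG       [-72]
PUSH 7    [-72, 7]
MUL       [-504]
NEG       [504]
PUSH 5    [504, 5]
SUB       [499]
PUSH -40  [499, -40]
MUL       [-19960]
PUSH -4   [-19960, -4]
DIV       [4990]
PUSH -53  [4990, -53]
ADD       [4937]
NEG       [-4937]
NEG       [4937]
PUSH 11   [4937, 11]
MUL       [54307]
PUSH 11   [54307, 11]
MUL       [597377]
PUSH -4   [597377, -4]
DIV       [-149344]
NEG       [149344]
NEG       [-149344]
NEG       [149344]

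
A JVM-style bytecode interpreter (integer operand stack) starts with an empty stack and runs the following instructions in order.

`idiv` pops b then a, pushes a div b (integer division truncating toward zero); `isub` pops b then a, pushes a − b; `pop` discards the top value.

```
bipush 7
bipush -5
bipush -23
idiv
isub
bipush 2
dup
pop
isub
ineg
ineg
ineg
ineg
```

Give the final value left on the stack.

5

bipush 7    [7]
bipush -5   [7, -5]
bipush -23  [7, -5, -23]
idiv        [7, 0]
isub        [7]
bipush 2    [7, 2]
dup         [7, 2, 2]
pop         [7, 2]
isub        [5]
ineg        [-5]
ineg        [5]
ineg        [-5]
ineg        [5]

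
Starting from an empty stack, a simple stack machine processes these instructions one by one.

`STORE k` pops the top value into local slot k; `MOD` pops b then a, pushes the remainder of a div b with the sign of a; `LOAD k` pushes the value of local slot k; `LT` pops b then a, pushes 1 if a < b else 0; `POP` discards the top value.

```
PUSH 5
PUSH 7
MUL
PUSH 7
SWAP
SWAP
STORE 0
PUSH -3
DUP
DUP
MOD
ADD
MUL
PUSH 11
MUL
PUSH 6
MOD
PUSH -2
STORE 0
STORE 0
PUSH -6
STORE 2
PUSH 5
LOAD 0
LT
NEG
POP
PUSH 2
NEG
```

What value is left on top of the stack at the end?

PUSH 5  → 5
PUSH 7  → 5 7
MUL     → 35
PUSH 7  → 35 7
SWAP    → 7 35
SWAP    → 35 7
STORE 0 → 35
PUSH -3 → 35 -3
DUP     → 35 -3 -3
DUP     → 35 -3 -3 -3
MOD     → 35 -3 0
ADD     → 35 -3
MUL     → -105
PUSH 11 → -105 11
MUL     → -1155
PUSH 6  → -1155 6
MOD     → -3
PUSH -2 → -3 -2
STORE 0 → -3
STORE 0 → (empty)
PUSH -6 → -6
STORE 2 → (empty)
PUSH 5  → 5
LOAD 0  → 5 -3
LT      → 0
NEG     → 0
POP     → (empty)
PUSH 2  → 2
NEG     → -2

-2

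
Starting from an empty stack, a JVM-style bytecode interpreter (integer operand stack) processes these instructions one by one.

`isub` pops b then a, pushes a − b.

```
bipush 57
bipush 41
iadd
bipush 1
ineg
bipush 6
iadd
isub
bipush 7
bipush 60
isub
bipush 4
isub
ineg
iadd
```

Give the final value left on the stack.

150

bipush 57 -> [57]
bipush 41 -> [57, 41]
iadd      -> [98]
bipush 1  -> [98, 1]
ineg      -> [98, -1]
bipush 6  -> [98, -1, 6]
iadd      -> [98, 5]
isub      -> [93]
bipush 7  -> [93, 7]
bipush 60 -> [93, 7, 60]
isub      -> [93, -53]
bipush 4  -> [93, -53, 4]
isub      -> [93, -57]
ineg      -> [93, 57]
iadd      -> [150]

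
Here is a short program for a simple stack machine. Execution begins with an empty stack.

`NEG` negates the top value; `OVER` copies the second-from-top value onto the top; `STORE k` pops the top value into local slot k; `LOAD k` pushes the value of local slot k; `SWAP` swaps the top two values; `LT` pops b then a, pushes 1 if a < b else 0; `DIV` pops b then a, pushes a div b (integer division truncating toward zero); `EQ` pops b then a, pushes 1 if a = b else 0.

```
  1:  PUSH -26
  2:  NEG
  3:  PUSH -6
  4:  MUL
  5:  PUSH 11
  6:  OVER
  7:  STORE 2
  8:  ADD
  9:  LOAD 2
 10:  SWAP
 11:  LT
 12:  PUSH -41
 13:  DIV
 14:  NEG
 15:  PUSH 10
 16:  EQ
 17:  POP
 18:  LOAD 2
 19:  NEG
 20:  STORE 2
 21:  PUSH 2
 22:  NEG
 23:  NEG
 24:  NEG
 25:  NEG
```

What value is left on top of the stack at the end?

2

PUSH -26 : [-26]
NEG      : [26]
PUSH -6  : [26, -6]
MUL      : [-156]
PUSH 11  : [-156, 11]
OVER     : [-156, 11, -156]
STORE 2  : [-156, 11]
ADD      : [-145]
LOAD 2   : [-145, -156]
SWAP     : [-156, -145]
LT       : [1]
PUSH -41 : [1, -41]
DIV      : [0]
NEG      : [0]
PUSH 10  : [0, 10]
EQ       : [0]
POP      : []
LOAD 2   : [-156]
NEG      : [156]
STORE 2  : []
PUSH 2   : [2]
NEG      : [-2]
NEG      : [2]
NEG      : [-2]
NEG      : [2]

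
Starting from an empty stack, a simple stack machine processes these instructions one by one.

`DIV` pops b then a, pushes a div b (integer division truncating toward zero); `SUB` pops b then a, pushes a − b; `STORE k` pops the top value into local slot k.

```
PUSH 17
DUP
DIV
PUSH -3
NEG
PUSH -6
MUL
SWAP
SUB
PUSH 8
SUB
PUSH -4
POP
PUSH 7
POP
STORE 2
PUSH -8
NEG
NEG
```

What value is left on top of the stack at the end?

PUSH 17 : [17]
DUP     : [17, 17]
DIV     : [1]
PUSH -3 : [1, -3]
NEG     : [1, 3]
PUSH -6 : [1, 3, -6]
MUL     : [1, -18]
SWAP    : [-18, 1]
SUB     : [-19]
PUSH 8  : [-19, 8]
SUB     : [-27]
PUSH -4 : [-27, -4]
POP     : [-27]
PUSH 7  : [-27, 7]
POP     : [-27]
STORE 2 : []
PUSH -8 : [-8]
NEG     : [8]
NEG     : [-8]

-8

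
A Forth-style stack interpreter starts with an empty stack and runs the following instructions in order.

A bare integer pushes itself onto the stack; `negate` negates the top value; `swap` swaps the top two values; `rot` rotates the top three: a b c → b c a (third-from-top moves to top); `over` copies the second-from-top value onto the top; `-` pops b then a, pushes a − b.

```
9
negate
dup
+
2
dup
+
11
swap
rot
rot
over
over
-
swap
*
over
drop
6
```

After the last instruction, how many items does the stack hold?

9      : 9
negate : -9
dup    : -9 -9
+      : -18
2      : -18 2
dup    : -18 2 2
+      : -18 4
11     : -18 4 11
swap   : -18 11 4
rot    : 11 4 -18
rot    : 4 -18 11
over   : 4 -18 11 -18
over   : 4 -18 11 -18 11
-      : 4 -18 11 -29
swap   : 4 -18 -29 11
*      : 4 -18 -319
over   : 4 -18 -319 -18
drop   : 4 -18 -319
6      : 4 -18 -319 6

4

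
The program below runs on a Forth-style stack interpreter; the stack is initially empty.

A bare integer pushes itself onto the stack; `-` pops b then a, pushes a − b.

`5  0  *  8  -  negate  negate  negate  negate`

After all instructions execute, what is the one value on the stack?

-8

5      : [5]
0      : [5, 0]
*      : [0]
8      : [0, 8]
-      : [-8]
negate : [8]
negate : [-8]
negate : [8]
negate : [-8]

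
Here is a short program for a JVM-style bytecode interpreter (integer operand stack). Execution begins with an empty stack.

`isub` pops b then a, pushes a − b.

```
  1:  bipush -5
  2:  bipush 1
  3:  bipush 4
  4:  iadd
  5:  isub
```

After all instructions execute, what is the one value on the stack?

bipush -5 : [-5]
bipush 1  : [-5, 1]
bipush 4  : [-5, 1, 4]
iadd      : [-5, 5]
isub      : [-10]

-10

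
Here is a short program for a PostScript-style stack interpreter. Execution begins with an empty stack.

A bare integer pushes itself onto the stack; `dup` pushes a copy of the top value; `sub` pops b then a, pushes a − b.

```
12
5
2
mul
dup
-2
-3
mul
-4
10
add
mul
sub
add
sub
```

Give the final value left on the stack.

28

12  -> [12]
5   -> [12, 5]
2   -> [12, 5, 2]
mul -> [12, 10]
dup -> [12, 10, 10]
-2  -> [12, 10, 10, -2]
-3  -> [12, 10, 10, -2, -3]
mul -> [12, 10, 10, 6]
-4  -> [12, 10, 10, 6, -4]
10  -> [12, 10, 10, 6, -4, 10]
add -> [12, 10, 10, 6, 6]
mul -> [12, 10, 10, 36]
sub -> [12, 10, -26]
add -> [12, -16]
sub -> [28]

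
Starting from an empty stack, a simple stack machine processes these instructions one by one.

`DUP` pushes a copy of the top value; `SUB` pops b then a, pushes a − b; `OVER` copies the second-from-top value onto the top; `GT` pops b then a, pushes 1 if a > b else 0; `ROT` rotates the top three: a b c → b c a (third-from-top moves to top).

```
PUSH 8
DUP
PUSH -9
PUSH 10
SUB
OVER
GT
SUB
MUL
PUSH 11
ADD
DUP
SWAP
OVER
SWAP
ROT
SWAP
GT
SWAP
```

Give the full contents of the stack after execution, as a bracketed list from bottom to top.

PUSH 8  → 8
DUP     → 8 8
PUSH -9 → 8 8 -9
PUSH 10 → 8 8 -9 10
SUB     → 8 8 -19
OVER    → 8 8 -19 8
GT      → 8 8 0
SUB     → 8 8
MUL     → 64
PUSH 11 → 64 11
ADD     → 75
DUP     → 75 75
SWAP    → 75 75
OVER    → 75 75 75
SWAP    → 75 75 75
ROT     → 75 75 75
SWAP    → 75 75 75
GT      → 75 0
SWAP    → 0 75

[0, 75]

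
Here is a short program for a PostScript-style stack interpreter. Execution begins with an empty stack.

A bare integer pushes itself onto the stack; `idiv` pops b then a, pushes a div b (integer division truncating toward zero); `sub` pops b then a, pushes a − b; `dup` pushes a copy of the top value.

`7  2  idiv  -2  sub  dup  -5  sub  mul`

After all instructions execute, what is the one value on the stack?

50

7     7
2     7 2
idiv  3
-2    3 -2
sub   5
dup   5 5
-5    5 5 -5
sub   5 10
mul   50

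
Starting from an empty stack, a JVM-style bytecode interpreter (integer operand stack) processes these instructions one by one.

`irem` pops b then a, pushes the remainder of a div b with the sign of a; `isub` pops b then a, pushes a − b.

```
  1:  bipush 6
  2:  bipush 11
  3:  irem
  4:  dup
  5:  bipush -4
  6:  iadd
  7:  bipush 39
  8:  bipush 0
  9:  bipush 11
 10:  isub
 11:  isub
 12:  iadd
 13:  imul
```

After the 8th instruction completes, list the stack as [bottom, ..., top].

bipush 6  -> [6]
bipush 11 -> [6, 11]
irem      -> [6]
dup       -> [6, 6]
bipush -4 -> [6, 6, -4]
iadd      -> [6, 2]
bipush 39 -> [6, 2, 39]
bipush 0  -> [6, 2, 39, 0]

[6, 2, 39, 0]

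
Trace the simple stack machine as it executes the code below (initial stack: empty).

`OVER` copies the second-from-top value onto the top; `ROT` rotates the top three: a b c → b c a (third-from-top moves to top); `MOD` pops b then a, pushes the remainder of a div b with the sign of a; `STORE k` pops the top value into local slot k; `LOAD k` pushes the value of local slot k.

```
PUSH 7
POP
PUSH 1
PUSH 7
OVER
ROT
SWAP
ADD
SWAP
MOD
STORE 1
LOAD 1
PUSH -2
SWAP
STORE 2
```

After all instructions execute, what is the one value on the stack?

PUSH 7  -> 7
POP     -> (empty)
PUSH 1  -> 1
PUSH 7  -> 1 7
OVER    -> 1 7 1
ROT     -> 7 1 1
SWAP    -> 7 1 1
ADD     -> 7 2
SWAP    -> 2 7
MOD     -> 2
STORE 1 -> (empty)
LOAD 1  -> 2
PUSH -2 -> 2 -2
SWAP    -> -2 2
STORE 2 -> -2

-2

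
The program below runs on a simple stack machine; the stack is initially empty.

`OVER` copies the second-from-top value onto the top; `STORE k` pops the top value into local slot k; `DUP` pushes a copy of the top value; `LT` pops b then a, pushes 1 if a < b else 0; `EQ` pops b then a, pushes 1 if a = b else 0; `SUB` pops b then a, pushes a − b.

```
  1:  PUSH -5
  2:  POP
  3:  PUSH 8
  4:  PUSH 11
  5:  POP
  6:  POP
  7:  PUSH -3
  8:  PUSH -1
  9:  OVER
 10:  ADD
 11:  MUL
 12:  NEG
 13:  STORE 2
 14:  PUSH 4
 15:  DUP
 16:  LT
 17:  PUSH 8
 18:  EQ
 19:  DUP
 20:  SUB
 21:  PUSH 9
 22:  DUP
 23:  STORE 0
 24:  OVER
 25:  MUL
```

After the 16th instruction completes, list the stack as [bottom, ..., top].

PUSH -5 -> [-5]
POP     -> []
PUSH 8  -> [8]
PUSH 11 -> [8, 11]
POP     -> [8]
POP     -> []
PUSH -3 -> [-3]
PUSH -1 -> [-3, -1]
OVER    -> [-3, -1, -3]
ADD     -> [-3, -4]
MUL     -> [12]
NEG     -> [-12]
STORE 2 -> []
PUSH 4  -> [4]
DUP     -> [4, 4]
LT      -> [0]

[0]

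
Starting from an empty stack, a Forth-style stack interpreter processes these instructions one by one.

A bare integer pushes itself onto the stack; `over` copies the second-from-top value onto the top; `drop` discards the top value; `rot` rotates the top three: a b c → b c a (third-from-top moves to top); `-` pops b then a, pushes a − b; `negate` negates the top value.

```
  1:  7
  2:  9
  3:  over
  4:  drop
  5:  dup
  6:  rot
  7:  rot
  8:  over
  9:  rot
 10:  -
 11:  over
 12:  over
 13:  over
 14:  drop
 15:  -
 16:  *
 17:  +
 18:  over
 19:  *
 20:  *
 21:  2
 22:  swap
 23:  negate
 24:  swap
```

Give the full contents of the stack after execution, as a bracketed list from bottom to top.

7       [7]
9       [7, 9]
over    [7, 9, 7]
drop    [7, 9]
dup     [7, 9, 9]
rot     [9, 9, 7]
rot     [9, 7, 9]
over    [9, 7, 9, 7]
rot     [9, 9, 7, 7]
-       [9, 9, 0]
over    [9, 9, 0, 9]
over    [9, 9, 0, 9, 0]
over    [9, 9, 0, 9, 0, 9]
drop    [9, 9, 0, 9, 0]
-       [9, 9, 0, 9]
*       [9, 9, 0]
+       [9, 9]
over    [9, 9, 9]
*       [9, 81]
*       [729]
2       [729, 2]
swap    [2, 729]
negate  [2, -729]
swap    [-729, 2]

[-729, 2]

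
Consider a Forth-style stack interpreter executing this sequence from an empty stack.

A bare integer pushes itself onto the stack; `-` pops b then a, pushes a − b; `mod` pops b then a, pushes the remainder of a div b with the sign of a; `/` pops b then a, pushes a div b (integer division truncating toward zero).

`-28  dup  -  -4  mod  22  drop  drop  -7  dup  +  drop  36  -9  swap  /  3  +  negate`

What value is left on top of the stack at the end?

-3

-28    → [-28]
dup    → [-28, -28]
-      → [0]
-4     → [0, -4]
mod    → [0]
22     → [0, 22]
drop   → [0]
drop   → []
-7     → [-7]
dup    → [-7, -7]
+      → [-14]
drop   → []
36     → [36]
-9     → [36, -9]
swap   → [-9, 36]
/      → [0]
3      → [0, 3]
+      → [3]
negate → [-3]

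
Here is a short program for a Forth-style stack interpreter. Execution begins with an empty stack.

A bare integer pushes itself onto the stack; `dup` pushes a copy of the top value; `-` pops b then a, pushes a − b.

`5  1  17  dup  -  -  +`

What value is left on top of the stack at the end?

5   : [5]
1   : [5, 1]
17  : [5, 1, 17]
dup : [5, 1, 17, 17]
-   : [5, 1, 0]
-   : [5, 1]
+   : [6]

6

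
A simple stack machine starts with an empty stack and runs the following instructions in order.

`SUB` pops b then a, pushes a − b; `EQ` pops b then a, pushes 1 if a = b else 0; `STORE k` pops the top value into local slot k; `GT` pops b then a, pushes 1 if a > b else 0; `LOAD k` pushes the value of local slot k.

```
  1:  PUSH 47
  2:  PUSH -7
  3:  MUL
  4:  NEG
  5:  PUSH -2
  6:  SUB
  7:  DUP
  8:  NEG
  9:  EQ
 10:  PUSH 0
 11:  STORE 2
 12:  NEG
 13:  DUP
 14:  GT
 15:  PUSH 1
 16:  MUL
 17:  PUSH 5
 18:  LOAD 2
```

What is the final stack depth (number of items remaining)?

3

PUSH 47 : [47]
PUSH -7 : [47, -7]
MUL     : [-329]
NEG     : [329]
PUSH -2 : [329, -2]
SUB     : [331]
DUP     : [331, 331]
NEG     : [331, -331]
EQ      : [0]
PUSH 0  : [0, 0]
STORE 2 : [0]
NEG     : [0]
DUP     : [0, 0]
GT      : [0]
PUSH 1  : [0, 1]
MUL     : [0]
PUSH 5  : [0, 5]
LOAD 2  : [0, 5, 0]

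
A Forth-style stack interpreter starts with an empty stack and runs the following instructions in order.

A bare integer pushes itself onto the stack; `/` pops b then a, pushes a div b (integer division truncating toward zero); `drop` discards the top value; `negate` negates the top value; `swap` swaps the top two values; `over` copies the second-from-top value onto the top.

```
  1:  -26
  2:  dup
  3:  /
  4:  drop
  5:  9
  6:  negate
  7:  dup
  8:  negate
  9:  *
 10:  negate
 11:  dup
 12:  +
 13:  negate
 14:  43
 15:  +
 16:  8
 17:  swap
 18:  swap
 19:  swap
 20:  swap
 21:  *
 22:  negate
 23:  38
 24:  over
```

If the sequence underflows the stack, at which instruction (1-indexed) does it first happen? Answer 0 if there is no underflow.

0

-26    : [-26]
dup    : [-26, -26]
/      : [1]
drop   : []
9      : [9]
negate : [-9]
dup    : [-9, -9]
negate : [-9, 9]
*      : [-81]
negate : [81]
dup    : [81, 81]
+      : [162]
negate : [-162]
43     : [-162, 43]
+      : [-119]
8      : [-119, 8]
swap   : [8, -119]
swap   : [-119, 8]
swap   : [8, -119]
swap   : [-119, 8]
*      : [-952]
negate : [952]
38     : [952, 38]
over   : [952, 38, 952]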